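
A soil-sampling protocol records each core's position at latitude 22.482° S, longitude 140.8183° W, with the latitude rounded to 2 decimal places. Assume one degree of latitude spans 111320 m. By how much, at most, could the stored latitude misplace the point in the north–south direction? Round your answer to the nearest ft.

Rounding to 2 decimal places leaves the latitude within ±0.005° of the true value.
Along the meridian that is 0.005° × 111320 m/° = 556.6 m.
Converting: 556.6 m × 3.2808 ft/m ≈ 1826.1 ft.

1826 ft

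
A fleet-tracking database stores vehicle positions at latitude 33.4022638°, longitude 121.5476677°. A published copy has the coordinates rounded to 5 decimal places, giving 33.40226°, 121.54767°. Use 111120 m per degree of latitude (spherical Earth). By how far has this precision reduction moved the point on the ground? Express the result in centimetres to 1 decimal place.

47.3 centimetres

Δlat = 33.4022638 − 33.40226 = +0.0000038°; Δlon = 121.5476677 − 121.54767 = -0.0000023°.
N–S: 0.0000038° × 111120 m/° = 0.422256 m.
East–west at this latitude: -0.0000023° × 111120 × cos 33.4023° ≈ -0.0000023 × 92765.9 = -0.213362 m.
Combined displacement = (0.422256² + 0.213362²)^½ ≈ 0.4731 m.
That is 0.4731 m = 47.31 cm.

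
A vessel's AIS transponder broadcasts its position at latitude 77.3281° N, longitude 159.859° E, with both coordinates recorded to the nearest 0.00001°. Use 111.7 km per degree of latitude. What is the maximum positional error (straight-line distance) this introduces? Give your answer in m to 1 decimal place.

Rounding to 5 decimal places leaves each coordinate within ±5e-06° of the true value.
Latitude error → 5e-06 × 111700 = 0.5585 m along the meridian.
Longitude error → 5e-06 × 111700 × cos 77.3281° = 5e-06 × 111700 × 0.2194 ≈ 0.122517 m.
Worst case both components are at the extreme and orthogonal: √(0.5585² + 0.122517²) ≈ 0.57178 m.

0.6 m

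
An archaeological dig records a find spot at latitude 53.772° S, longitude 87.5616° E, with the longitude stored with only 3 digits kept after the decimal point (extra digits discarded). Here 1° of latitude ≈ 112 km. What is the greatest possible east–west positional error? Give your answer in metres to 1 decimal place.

66.2 metres

Truncating at 3 decimal places can drop up to a full unit in the last place, so the longitude may be off by as much as 0.001°.
At latitude 53.772° a degree of longitude spans 112000 m × cos 53.772° = 112000 × 0.5910 ≈ 66192 m.
Maximum E–W displacement: 0.001 × 66192 = 66.192 m.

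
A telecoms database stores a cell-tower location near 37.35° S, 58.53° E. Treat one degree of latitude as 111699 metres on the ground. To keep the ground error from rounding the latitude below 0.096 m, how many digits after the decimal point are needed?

One degree of latitude covers 111699 m.
N decimal places → at most half a unit in the last place, 0.5 × 10⁻ᴺ° = 111699/2 × 10⁻ᴺ m.
Setting 55849.5 × 10⁻ᴺ ≤ 0.096 gives 10ᴺ ≥ 5.818e+05, i.e. N ≥ 5.76.
N = 5 would give 0.558 m (too coarse); N = 6 gives 0.0558 m ≤ 0.096 m.

6 decimal places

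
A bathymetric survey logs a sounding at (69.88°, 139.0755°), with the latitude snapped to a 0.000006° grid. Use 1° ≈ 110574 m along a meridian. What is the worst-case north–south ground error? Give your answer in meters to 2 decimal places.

With a 0.000006° grid the true value lies within half a step, ±0.000006°/2 = ±3e-06°, of the stored one.
So the N–S error is at most 3e-06 × 110574 = 0.331722 m.

0.33 meters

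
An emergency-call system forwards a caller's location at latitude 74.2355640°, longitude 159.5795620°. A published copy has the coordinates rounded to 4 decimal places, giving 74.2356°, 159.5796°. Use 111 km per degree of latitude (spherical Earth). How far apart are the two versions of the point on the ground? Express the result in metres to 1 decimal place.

4.2 metres

The latitude changed by -0.0000360° and the longitude by -0.0000380°.
North–south shift: -0.0000360 × 111000 = -3.996 m.
East–west at this latitude: -0.0000380° × 111000 × cos 74.2356° ≈ -0.0000380 × 30156.7 = -1.14596 m.
Distance: √(3.996² + 1.14596²) ≈ 4.15707 m.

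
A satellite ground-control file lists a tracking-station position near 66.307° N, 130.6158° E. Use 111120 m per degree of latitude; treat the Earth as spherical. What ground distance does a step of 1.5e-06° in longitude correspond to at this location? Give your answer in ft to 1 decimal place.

At 66.307° a degree of longitude is 111120 × cos 66.307° ≈ 44652 m, so 1.5e-06° corresponds to 0.066978 m.
Converting: 0.066978 m × 3.2808 ft/m ≈ 0.21974 ft.

0.2 ft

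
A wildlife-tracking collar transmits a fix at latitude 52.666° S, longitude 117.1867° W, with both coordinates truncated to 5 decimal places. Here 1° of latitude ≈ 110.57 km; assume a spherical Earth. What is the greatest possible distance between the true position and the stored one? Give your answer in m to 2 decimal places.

Truncating at 5 decimal places can drop up to a full unit in the last place, so each coordinate may be off by as much as 1e-05°.
N–S: 1e-05° × 110570 m/° = 1.1057 m.
Longitude error → 1e-05 × 110570 × cos 52.666° = 1e-05 × 110570 × 0.6065 ≈ 0.670563 m.
The two errors are perpendicular, so the maximum displacement is √(1.1057² + 0.670563²) ≈ 1.29315 m.

1.29 m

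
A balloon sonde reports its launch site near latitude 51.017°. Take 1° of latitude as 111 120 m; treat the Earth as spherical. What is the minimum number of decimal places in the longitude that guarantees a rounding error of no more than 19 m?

At 51.017° one degree of longitude covers 111120 × cos 51.017° ≈ 111120 × 0.6291 ≈ 69904.5 m.
N decimal places → at most half a unit in the last place, 0.5 × 10⁻ᴺ° = 69904.5/2 × 10⁻ᴺ m.
Need 0.5 × 69904.5 × 10⁻ᴺ ≤ 19 → 10⁻ᴺ ≤ 5.436e-04, so N ≥ 3.26.
At 3 places the error can reach 35 m, but 4 places keeps it to 3.5 m.

4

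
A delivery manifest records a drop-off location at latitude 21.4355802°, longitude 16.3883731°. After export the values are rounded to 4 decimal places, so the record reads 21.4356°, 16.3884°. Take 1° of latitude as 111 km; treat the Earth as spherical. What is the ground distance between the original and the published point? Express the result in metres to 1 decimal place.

Δlat = 21.4355802 − 21.4356 = -0.0000198°; Δlon = 16.3883731 − 16.3884 = -0.0000269°.
N–S: -0.0000198° × 111000 m/° = -2.1978 m.
East–west at this latitude: -0.0000269° × 111000 × cos 21.4356° ≈ -0.0000269 × 103322 = -2.77936 m.
Hypotenuse of the two orthogonal shifts: √(2.1978² + 2.77936²) = 3.54333 m.

3.5 metres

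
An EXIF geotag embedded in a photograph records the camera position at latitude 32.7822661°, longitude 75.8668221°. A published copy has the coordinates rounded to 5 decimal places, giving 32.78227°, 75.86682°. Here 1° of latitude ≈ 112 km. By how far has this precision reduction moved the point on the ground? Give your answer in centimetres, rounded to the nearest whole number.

48 centimetres

The latitude changed by -0.0000039° and the longitude by +0.0000021°.
North–south shift: -0.0000039 × 112000 = -0.4368 m.
East–west at this latitude: 0.0000021° × 112000 × cos 32.7823° ≈ 0.0000021 × 94162.2 = 0.197741 m.
Distance: √(0.4368² + 0.197741²) ≈ 0.479474 m.
That is 0.479474 m = 47.947 cm.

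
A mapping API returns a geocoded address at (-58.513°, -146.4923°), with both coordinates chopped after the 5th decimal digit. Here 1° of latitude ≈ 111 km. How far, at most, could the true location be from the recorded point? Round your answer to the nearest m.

1 m

Truncating at 5 decimal places can drop up to a full unit in the last place, so each coordinate may be off by as much as 1e-05°.
Latitude error → 1e-05 × 111000 = 1.11 m along the meridian.
East–west component at 58.513°: 1e-05° × 111000 × cos 58.513° ≈ 1e-05 × 57975.9 ≈ 0.579759 m.
Worst case both components are at the extreme and orthogonal: √(1.11² + 0.579759²) ≈ 1.25229 m.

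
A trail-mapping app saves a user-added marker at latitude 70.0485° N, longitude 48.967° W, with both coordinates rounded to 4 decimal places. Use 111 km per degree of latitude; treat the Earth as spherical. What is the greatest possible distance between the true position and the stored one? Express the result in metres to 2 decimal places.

5.86 metres

Rounding to 4 decimal places leaves each coordinate within ±5e-05° of the true value.
North–south component: 5e-05° × 111000 = 5.55 m.
East–west component at 70.0485°: 5e-05° × 111000 × cos 70.0485° ≈ 5e-05 × 37875.9 ≈ 1.8938 m.
The two errors are perpendicular, so the maximum displacement is √(5.55² + 1.8938²) ≈ 5.86421 m.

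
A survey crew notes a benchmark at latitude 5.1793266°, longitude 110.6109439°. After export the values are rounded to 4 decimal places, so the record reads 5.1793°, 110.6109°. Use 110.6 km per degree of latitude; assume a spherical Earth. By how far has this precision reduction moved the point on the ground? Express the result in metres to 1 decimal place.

5.7 metres

The latitude changed by +0.0000266° and the longitude by +0.0000439°.
N–S: 0.0000266° × 110600 m/° = 2.94196 m.
E–W at 5.1793°: 0.0000439° × 110600 × cos 5.1793° = 0.0000439 × 110600 × 0.9959 ≈ 4.83552 m.
Distance: √(2.94196² + 4.83552²) ≈ 5.66015 m.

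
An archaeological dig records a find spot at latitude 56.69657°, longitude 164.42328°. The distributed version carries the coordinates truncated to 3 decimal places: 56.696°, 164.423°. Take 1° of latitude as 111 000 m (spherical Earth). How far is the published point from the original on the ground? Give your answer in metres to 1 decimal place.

Δlat = 56.69657 − 56.696 = +0.00057°; Δlon = 164.42328 − 164.423 = +0.00028°.
North–south shift: 0.00057 × 111000 = 63.27 m.
East–west at this latitude: 0.00028° × 111000 × cos 56.696° ≈ 0.00028 × 60948 = 17.0654 m.
Distance: √(63.27² + 17.0654²) ≈ 65.5311 m.

65.5 metres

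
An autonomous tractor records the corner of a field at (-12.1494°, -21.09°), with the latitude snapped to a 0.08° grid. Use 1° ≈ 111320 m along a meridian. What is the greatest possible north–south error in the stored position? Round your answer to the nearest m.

With a 0.08° grid the true value lies within half a step, ±0.08°/2 = ±0.04°, of the stored one.
North–south distance: 0.04° × 111320 m/° = 4452.8 m.

4453 m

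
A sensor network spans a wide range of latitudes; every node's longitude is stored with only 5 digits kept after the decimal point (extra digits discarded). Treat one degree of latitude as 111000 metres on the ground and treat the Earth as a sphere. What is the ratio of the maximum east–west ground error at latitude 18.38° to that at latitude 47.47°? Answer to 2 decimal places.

Truncating at 5 decimal places can drop up to a full unit in the last place, so the longitude may be off by as much as 1e-05°.
Error at 18.38° = 1e-05° × 111000 × cos 18.38° ≈ 1.11 × 0.9490 = 1.0534 m.
Error at 47.47° = 1e-05° × 111000 × cos 47.47° ≈ 1.11 × 0.6760 = 0.75033 m.
The ratio reduces to cos 18.38° / cos 47.47° = 0.9490/0.6760 ≈ 1.4039.

1.40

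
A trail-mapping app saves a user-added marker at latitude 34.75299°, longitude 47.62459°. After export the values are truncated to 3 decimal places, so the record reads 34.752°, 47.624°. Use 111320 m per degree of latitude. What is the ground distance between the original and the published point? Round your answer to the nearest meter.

123 meters

Δlat = 34.75299 − 34.752 = +0.00099°; Δlon = 47.62459 − 47.624 = +0.00059°.
N–S: 0.00099° × 111320 m/° = 110.207 m.
East–west at this latitude: 0.00059° × 111320 × cos 34.752° ≈ 0.00059 × 91463.5 = 53.9635 m.
Hypotenuse of the two orthogonal shifts: √(110.207² + 53.9635²) = 122.709 m.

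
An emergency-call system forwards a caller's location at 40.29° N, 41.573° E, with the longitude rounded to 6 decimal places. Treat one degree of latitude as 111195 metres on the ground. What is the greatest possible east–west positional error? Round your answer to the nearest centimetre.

Rounding to 6 decimal places leaves the longitude within ±5e-07° of the true value.
One degree of longitude at 40.29° is 111195 × cos 40.29° ≈ 111195 × 0.7628 = 84817.5 m.
Maximum E–W displacement: 5e-07 × 84817.5 = 0.0424087 m.
That is 0.0424087 m = 4.2409 cm.

4 centimetres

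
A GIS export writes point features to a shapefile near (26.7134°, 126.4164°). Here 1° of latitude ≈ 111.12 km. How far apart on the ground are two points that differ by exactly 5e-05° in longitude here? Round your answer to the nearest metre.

5 metres

5e-05° of longitude at 26.7134° is 5e-05 × 111120 × cos 26.7134° ≈ 5e-05 × 99259.7 = 4.96299 m.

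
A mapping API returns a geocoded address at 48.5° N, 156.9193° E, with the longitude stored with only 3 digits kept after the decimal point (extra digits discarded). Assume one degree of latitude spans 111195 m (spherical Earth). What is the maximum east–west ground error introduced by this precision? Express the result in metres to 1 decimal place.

73.7 metres

Truncating at 3 decimal places can drop up to a full unit in the last place, so the longitude may be off by as much as 0.001°.
One degree of longitude at 48.5° is 111195 × cos 48.5° ≈ 111195 × 0.6626 = 73680 m.
Maximum E–W displacement: 0.001 × 73680 = 73.68 m.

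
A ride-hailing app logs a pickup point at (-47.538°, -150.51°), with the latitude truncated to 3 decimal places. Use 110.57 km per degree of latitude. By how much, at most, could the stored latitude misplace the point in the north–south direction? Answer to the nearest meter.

Truncating at 3 decimal places can drop up to a full unit in the last place, so the latitude may be off by as much as 0.001°.
Along the meridian that is 0.001° × 110570 m/° = 110.57 m.

111 meters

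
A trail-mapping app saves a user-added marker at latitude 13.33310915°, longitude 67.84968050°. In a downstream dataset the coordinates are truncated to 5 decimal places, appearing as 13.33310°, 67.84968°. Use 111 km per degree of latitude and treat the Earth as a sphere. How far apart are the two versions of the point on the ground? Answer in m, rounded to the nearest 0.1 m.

The latitude changed by +0.00000915° and the longitude by +0.00000050°.
N–S: 0.00000915° × 111000 m/° = 1.01565 m.
East–west at this latitude: 0.00000050° × 111000 × cos 13.3331° ≈ 0.00000050 × 108008 = 0.054004 m.
Combined displacement = (1.01565² + 0.054004²)^½ ≈ 1.01708 m.

1.0 m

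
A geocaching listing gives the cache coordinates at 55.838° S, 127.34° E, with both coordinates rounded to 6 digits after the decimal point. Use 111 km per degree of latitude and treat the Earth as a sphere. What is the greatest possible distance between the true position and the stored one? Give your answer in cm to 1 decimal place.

6.4 cm

Rounding to 6 decimal places leaves each coordinate within ±5e-07° of the true value.
N–S: 5e-07° × 111000 m/° = 0.0555 m.
East–west component at 55.838°: 5e-07° × 111000 × cos 55.838° ≈ 5e-07 × 62330.4 ≈ 0.0311652 m.
Worst case both components are at the extreme and orthogonal: √(0.0555² + 0.0311652²) ≈ 0.0636515 m.
That is 0.0636515 m = 6.3652 cm.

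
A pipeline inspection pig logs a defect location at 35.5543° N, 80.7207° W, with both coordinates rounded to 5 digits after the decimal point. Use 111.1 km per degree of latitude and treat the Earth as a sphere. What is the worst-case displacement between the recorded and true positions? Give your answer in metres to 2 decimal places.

0.72 metres

Rounding to 5 decimal places leaves each coordinate within ±5e-06° of the true value.
North–south component: 5e-06° × 111100 = 0.5555 m.
Longitude error → 5e-06 × 111100 × cos 35.5543° = 5e-06 × 111100 × 0.8136 ≈ 0.451935 m.
The two errors are perpendicular, so the maximum displacement is √(0.5555² + 0.451935²) ≈ 0.716119 m.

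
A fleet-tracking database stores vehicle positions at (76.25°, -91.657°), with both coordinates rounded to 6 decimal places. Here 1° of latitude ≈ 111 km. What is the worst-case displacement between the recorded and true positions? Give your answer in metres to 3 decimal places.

0.057 metres

Rounding to 6 decimal places leaves each coordinate within ±5e-07° of the true value.
North–south component: 5e-07° × 111000 = 0.0555 m.
Longitude error → 5e-07 × 111000 × cos 76.25° = 5e-07 × 111000 × 0.2377 ≈ 0.0131916 m.
Combining orthogonally: (0.0555² + 0.0131916²)^½ ≈ 0.0570462 m.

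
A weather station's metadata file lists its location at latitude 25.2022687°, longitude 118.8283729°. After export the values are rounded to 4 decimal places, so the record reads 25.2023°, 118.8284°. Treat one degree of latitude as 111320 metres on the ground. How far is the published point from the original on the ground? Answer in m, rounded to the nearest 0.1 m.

4.4 m

The latitude changed by -0.0000313° and the longitude by -0.0000271°.
North–south shift: -0.0000313 × 111320 = -3.48432 m.
East–west at this latitude: -0.0000271° × 111320 × cos 25.2023° ≈ -0.0000271 × 100723 = -2.72961 m.
Distance: √(3.48432² + 2.72961²) ≈ 4.4262 m.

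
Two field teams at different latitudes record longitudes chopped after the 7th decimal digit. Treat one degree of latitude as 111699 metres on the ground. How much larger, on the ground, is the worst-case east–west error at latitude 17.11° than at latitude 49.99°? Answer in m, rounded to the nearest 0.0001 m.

0.0035 m

Truncating at 7 decimal places can drop up to a full unit in the last place, so the longitude may be off by as much as 1e-07°.
Error at 17.11° = 1e-07° × 111699 × cos 17.11° ≈ 0.01117 × 0.9557 = 0.010676 m.
Error at 49.99° = 1e-07° × 111699 × cos 49.99° ≈ 0.01117 × 0.6429 = 0.0071814 m.
So the lower-latitude error exceeds the higher by 0.010676 − 0.0071814 = 0.0034942 m.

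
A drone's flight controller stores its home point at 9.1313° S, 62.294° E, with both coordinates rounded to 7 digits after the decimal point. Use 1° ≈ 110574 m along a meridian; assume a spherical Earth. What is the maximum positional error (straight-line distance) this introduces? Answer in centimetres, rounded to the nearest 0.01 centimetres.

0.78 centimetres

Rounding to 7 decimal places leaves each coordinate within ±5e-08° of the true value.
North–south component: 5e-08° × 110574 = 0.0055287 m.
Longitude error → 5e-08 × 110574 × cos 9.1313° = 5e-08 × 110574 × 0.9873 ≈ 0.00545864 m.
The two errors are perpendicular, so the maximum displacement is √(0.0055287² + 0.00545864²) ≈ 0.00776938 m.
That is 0.00776938 m = 0.77694 cm.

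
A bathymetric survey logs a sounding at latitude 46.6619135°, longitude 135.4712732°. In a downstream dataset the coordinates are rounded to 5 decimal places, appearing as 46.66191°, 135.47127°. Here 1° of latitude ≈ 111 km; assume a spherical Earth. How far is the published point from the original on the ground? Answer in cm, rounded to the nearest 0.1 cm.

Δlat = 46.6619135 − 46.66191 = +0.0000035°; Δlon = 135.4712732 − 135.47127 = +0.0000032°.
North–south shift: 0.0000035 × 111000 = 0.3885 m.
East–west at this latitude: 0.0000032° × 111000 × cos 46.6619° ≈ 0.0000032 × 76179.5 = 0.243774 m.
Combined displacement = (0.3885² + 0.243774²)^½ ≈ 0.458648 m.
That is 0.458648 m = 45.865 cm.

45.9 cm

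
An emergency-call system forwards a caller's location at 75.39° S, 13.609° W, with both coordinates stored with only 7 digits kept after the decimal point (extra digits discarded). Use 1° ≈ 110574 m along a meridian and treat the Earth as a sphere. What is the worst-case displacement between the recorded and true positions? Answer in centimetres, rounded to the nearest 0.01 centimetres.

1.14 centimetres

Truncating at 7 decimal places can drop up to a full unit in the last place, so each coordinate may be off by as much as 1e-07°.
Latitude error → 1e-07 × 110574 = 0.0110574 m along the meridian.
East–west component at 75.39°: 1e-07° × 110574 × cos 75.39° ≈ 1e-07 × 27891 ≈ 0.0027891 m.
Combining orthogonally: (0.0110574² + 0.0027891²)^½ ≈ 0.0114037 m.
That is 0.0114037 m = 1.1404 cm.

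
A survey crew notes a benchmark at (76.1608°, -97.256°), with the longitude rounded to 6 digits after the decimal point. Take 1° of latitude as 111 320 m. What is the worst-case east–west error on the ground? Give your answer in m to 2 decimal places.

Rounding to 6 decimal places leaves the longitude within ±5e-07° of the true value.
At latitude 76.1608° a degree of longitude spans 111320 m × cos 76.1608° = 111320 × 0.2392 ≈ 26627.5 m.
Maximum E–W displacement: 5e-07 × 26627.5 = 0.0133138 m.

0.01 m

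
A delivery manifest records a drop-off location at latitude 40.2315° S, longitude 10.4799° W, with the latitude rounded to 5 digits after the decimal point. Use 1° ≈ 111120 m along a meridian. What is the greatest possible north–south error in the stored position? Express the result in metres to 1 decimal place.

Rounding to 5 decimal places leaves the latitude within ±5e-06° of the true value.
North–south distance: 5e-06° × 111120 m/° = 0.5556 m.

0.6 metres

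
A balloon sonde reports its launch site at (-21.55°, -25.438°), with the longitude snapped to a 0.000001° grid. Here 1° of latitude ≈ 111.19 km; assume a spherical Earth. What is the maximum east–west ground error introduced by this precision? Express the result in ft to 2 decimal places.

With a 0.000001° grid the true value lies within half a step, ±0.000001°/2 = ±5e-07°, of the stored one.
At latitude 21.55° a degree of longitude spans 111190 m × cos 21.55° = 111190 × 0.9301 ≈ 103418 m.
Maximum E–W displacement: 5e-07 × 103418 = 0.0517088 m.
In feet: 0.0517088 m ÷ 0.3048 ≈ 0.16965 ft.

0.17 ft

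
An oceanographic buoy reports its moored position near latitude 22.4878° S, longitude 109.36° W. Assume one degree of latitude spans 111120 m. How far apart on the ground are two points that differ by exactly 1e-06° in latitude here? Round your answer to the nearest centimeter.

11 centimeters

1e-06° × 111120 m/° = 0.11112 m.
That is 0.11112 m = 11.112 cm.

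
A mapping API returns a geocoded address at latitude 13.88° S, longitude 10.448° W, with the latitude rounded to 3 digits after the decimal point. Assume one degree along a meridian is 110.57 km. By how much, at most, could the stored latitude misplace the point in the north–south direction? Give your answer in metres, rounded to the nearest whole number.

Rounding to 3 decimal places leaves the latitude within ±0.0005° of the true value.
So the N–S error is at most 0.0005 × 110570 = 55.285 m.

55 metres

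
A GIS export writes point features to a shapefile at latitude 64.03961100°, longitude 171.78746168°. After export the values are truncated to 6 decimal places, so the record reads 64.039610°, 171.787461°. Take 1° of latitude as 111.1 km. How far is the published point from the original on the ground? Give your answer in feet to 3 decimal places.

Δlat = 64.03961100 − 64.039610 = +0.00000100°; Δlon = 171.78746168 − 171.787461 = +0.00000068°.
N–S: 0.00000100° × 111100 m/° = 0.1111 m.
East–west at this latitude: 0.00000068° × 111100 × cos 64.0396° ≈ 0.00000068 × 48634 = 0.0330711 m.
Distance: √(0.1111² + 0.0330711²) ≈ 0.115918 m.
Converting: 0.115918 m × 3.2808 ft/m ≈ 0.38031 ft.

0.380 feet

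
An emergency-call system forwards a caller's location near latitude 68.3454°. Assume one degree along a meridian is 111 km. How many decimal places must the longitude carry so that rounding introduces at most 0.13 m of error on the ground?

6

At 68.3454° one degree of longitude covers 111000 × cos 68.3454° ≈ 111000 × 0.3690 ≈ 40960.2 m.
Rounding to N decimal places gives at most 0.5 × 10⁻ᴺ degrees of error, i.e. 0.5 × 10⁻ᴺ × 40960.2 m.
Setting 20480.1 × 10⁻ᴺ ≤ 0.13 gives 10ᴺ ≥ 1.575e+05, i.e. N ≥ 5.20.
So 6 decimal places suffice (0.0205 m); 5 would allow up to 0.205 m.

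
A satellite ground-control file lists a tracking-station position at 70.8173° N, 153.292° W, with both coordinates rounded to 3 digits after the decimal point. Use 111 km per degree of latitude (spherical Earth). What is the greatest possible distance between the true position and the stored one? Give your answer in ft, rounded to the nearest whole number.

Rounding to 3 decimal places leaves each coordinate within ±0.0005° of the true value.
N–S: 0.0005° × 111000 m/° = 55.5 m.
Longitude error → 0.0005 × 111000 × cos 70.8173° = 0.0005 × 111000 × 0.3286 ≈ 18.2363 m.
The two errors are perpendicular, so the maximum displacement is √(55.5² + 18.2363²) ≈ 58.4193 m.
Converting: 58.4193 m × 3.2808 ft/m ≈ 191.66 ft.

192 ft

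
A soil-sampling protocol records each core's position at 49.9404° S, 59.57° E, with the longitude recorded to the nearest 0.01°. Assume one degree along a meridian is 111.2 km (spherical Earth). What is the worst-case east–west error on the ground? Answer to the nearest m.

Rounding to 2 decimal places leaves the longitude within ±0.005° of the true value.
At latitude 49.9404° a degree of longitude spans 111200 m × cos 49.9404° = 111200 × 0.6436 ≈ 71566.6 m.
So at most 0.005° × 71566.6 ≈ 357.833 m east–west.

358 m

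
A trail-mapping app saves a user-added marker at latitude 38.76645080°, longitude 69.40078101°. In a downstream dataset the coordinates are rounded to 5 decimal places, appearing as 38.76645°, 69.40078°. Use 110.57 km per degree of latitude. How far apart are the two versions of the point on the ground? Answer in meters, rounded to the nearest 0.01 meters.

0.12 meters

The latitude changed by +0.00000080° and the longitude by +0.00000101°.
N–S: 0.00000080° × 110570 m/° = 0.088456 m.
East–west at this latitude: 0.00000101° × 110570 × cos 38.7664° ≈ 0.00000101 × 86212 = 0.0870741 m.
Distance: √(0.088456² + 0.0870741²) ≈ 0.124122 m.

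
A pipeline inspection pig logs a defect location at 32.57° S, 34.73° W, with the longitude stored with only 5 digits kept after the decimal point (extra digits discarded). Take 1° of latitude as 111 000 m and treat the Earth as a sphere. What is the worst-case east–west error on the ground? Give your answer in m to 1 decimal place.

Truncating at 5 decimal places can drop up to a full unit in the last place, so the longitude may be off by as much as 1e-05°.
At latitude 32.57° a degree of longitude spans 111000 m × cos 32.57° = 111000 × 0.8427 ≈ 93543.5 m.
East–west error: 1e-05° × 93543.5 m/° ≈ 0.935435 m.

0.9 m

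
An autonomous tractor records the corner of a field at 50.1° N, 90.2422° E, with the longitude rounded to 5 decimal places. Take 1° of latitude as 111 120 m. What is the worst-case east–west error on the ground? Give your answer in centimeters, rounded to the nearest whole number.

Rounding to 5 decimal places leaves the longitude within ±5e-06° of the true value.
Parallels shrink by cos φ, so at 50.1° a degree of longitude is 111120 × 0.6414 ≈ 71277.9 m.
Maximum E–W displacement: 5e-06 × 71277.9 = 0.356389 m.
That is 0.356389 m = 35.639 cm.

36 centimeters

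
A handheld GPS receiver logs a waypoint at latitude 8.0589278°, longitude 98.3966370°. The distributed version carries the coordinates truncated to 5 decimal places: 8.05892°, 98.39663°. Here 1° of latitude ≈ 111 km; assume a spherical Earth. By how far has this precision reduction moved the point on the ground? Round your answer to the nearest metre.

1 metres

The latitude changed by +0.0000078° and the longitude by +0.0000070°.
N–S: 0.0000078° × 111000 m/° = 0.8658 m.
E–W at 8.05892°: 0.0000070° × 111000 × cos 8.05892° = 0.0000070 × 111000 × 0.9901 ≈ 0.769327 m.
Combined displacement = (0.8658² + 0.769327²)^½ ≈ 1.15822 m.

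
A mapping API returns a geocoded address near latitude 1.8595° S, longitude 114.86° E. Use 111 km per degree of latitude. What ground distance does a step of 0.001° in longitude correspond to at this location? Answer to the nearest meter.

111 meters

At 1.8595° a degree of longitude is 111000 × cos 1.8595° ≈ 110942 m, so 0.001° corresponds to 110.942 m.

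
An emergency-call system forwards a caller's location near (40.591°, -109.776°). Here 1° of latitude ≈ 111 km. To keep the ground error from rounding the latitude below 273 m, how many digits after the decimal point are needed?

One degree of latitude covers 111000 m.
Rounding to N decimal places gives at most 0.5 × 10⁻ᴺ degrees of error, i.e. 0.5 × 10⁻ᴺ × 111000 m.
Need 0.5 × 111000 × 10⁻ᴺ ≤ 273 → 10⁻ᴺ ≤ 4.919e-03, so N ≥ 2.31.
So 3 decimal places suffice (55.5 m); 2 would allow up to 555 m.

3 decimal places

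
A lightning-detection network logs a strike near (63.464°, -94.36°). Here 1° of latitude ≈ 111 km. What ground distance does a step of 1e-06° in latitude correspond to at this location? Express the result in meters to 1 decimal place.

1e-06° × 111000 m/° = 0.111 m.

0.1 meters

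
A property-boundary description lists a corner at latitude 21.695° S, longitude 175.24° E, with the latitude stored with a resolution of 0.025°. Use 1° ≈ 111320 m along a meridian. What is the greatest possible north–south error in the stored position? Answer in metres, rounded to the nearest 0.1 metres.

With a 0.025° grid the true value lies within half a step, ±0.025°/2 = ±0.0125°, of the stored one.
So the N–S error is at most 0.0125 × 111320 = 1391.5 m.

1391.5 metres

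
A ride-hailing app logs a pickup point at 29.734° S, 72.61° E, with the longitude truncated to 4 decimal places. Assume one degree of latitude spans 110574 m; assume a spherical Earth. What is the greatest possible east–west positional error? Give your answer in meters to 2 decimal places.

9.60 meters

Truncating at 4 decimal places can drop up to a full unit in the last place, so the longitude may be off by as much as 0.0001°.
At latitude 29.734° a degree of longitude spans 110574 m × cos 29.734° = 110574 × 0.8683 ≈ 96015.5 m.
East–west error: 0.0001° × 96015.5 m/° ≈ 9.60155 m.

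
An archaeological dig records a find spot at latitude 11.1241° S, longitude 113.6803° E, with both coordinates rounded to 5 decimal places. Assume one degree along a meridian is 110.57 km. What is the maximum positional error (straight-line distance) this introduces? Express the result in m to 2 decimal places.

Rounding to 5 decimal places leaves each coordinate within ±5e-06° of the true value.
North–south component: 5e-06° × 110570 = 0.55285 m.
E–W at 11.1241°: 5e-06° × 110570 × cos 11.1241° = 5e-06 × 110570 × 0.9812 ≈ 0.542463 m.
Worst case both components are at the extreme and orthogonal: √(0.55285² + 0.542463²) ≈ 0.774538 m.

0.77 m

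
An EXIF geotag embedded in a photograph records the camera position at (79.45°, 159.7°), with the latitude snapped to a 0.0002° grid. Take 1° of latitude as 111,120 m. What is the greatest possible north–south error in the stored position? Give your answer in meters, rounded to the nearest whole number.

With a 0.0002° grid the true value lies within half a step, ±0.0002°/2 = ±0.0001°, of the stored one.
North–south distance: 0.0001° × 111120 m/° = 11.112 m.

11 meters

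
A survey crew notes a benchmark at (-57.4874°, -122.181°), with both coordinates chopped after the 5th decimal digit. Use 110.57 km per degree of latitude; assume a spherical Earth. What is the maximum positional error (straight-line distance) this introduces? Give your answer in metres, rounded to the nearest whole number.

Truncating at 5 decimal places can drop up to a full unit in the last place, so each coordinate may be off by as much as 1e-05°.
N–S: 1e-05° × 110570 m/° = 1.1057 m.
E–W at 57.4874°: 1e-05° × 110570 × cos 57.4874° = 1e-05 × 110570 × 0.5375 ≈ 0.594297 m.
Worst case both components are at the extreme and orthogonal: √(1.1057² + 0.594297²) ≈ 1.25529 m.

1 metres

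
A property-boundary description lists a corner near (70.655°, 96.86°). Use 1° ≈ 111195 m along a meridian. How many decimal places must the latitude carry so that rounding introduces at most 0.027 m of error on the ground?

One degree of latitude covers 111195 m.
N decimal places → at most half a unit in the last place, 0.5 × 10⁻ᴺ° = 111195/2 × 10⁻ᴺ m.
Setting 55597.5 × 10⁻ᴺ ≤ 0.027 gives 10ᴺ ≥ 2.059e+06, i.e. N ≥ 6.31.
N = 6 would give 0.0556 m (too coarse); N = 7 gives 0.00556 m ≤ 0.027 m.

7 decimal places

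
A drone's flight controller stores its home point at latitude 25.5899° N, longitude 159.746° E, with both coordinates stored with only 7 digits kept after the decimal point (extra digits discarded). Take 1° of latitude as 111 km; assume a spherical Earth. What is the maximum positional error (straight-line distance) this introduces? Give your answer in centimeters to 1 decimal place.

Truncating at 7 decimal places can drop up to a full unit in the last place, so each coordinate may be off by as much as 1e-07°.
North–south component: 1e-07° × 111000 = 0.0111 m.
Longitude error → 1e-07 × 111000 × cos 25.5899° = 1e-07 × 111000 × 0.9019 ≈ 0.0100112 m.
Combining orthogonally: (0.0111² + 0.0100112²)^½ ≈ 0.0149477 m.
That is 0.0149477 m = 1.4948 cm.

1.5 centimeters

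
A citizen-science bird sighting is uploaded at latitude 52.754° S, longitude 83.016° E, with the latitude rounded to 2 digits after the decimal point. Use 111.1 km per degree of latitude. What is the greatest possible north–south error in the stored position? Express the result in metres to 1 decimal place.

555.5 metres

Rounding to 2 decimal places leaves the latitude within ±0.005° of the true value.
North–south distance: 0.005° × 111100 m/° = 555.5 m.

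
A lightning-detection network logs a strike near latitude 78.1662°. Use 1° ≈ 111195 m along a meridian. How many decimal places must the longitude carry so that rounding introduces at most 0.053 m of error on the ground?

6 decimal places

At 78.1662° one degree of longitude covers 111195 × cos 78.1662° ≈ 111195 × 0.2051 ≈ 22803.1 m.
N decimal places → at most half a unit in the last place, 0.5 × 10⁻ᴺ° = 22803.1/2 × 10⁻ᴺ m.
Need 0.5 × 22803.1 × 10⁻ᴺ ≤ 0.053 → 10⁻ᴺ ≤ 4.648e-06, so N ≥ 5.33.
N = 5 would give 0.114 m (too coarse); N = 6 gives 0.0114 m ≤ 0.053 m.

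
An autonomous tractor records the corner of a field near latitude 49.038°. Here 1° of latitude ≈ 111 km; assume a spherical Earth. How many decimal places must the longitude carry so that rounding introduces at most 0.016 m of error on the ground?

7

At 49.038° one degree of longitude covers 111000 × cos 49.038° ≈ 111000 × 0.6556 ≈ 72767 m.
N decimal places → at most half a unit in the last place, 0.5 × 10⁻ᴺ° = 72767/2 × 10⁻ᴺ m.
Need 0.5 × 72767 × 10⁻ᴺ ≤ 0.016 → 10⁻ᴺ ≤ 4.398e-07, so N ≥ 6.36.
N = 6 would give 0.0364 m (too coarse); N = 7 gives 0.00364 m ≤ 0.016 m.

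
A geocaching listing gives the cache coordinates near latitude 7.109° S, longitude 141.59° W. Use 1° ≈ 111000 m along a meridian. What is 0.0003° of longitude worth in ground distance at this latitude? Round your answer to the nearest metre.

33 metres

One degree of longitude here spans 111000 × cos 7.109° = 111000 × 0.9923 ≈ 110147 m; 0.0003° of that is 33.044 m.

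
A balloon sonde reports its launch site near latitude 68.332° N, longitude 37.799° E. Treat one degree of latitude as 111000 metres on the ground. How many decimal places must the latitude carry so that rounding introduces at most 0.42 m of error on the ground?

One degree of latitude covers 111000 m.
Rounding to N decimal places gives at most 0.5 × 10⁻ᴺ degrees of error, i.e. 0.5 × 10⁻ᴺ × 111000 m.
Need 0.5 × 111000 × 10⁻ᴺ ≤ 0.42 → 10⁻ᴺ ≤ 7.568e-06, so N ≥ 5.12.
N = 5 would give 0.555 m (too coarse); N = 6 gives 0.0555 m ≤ 0.42 m.

6 decimal places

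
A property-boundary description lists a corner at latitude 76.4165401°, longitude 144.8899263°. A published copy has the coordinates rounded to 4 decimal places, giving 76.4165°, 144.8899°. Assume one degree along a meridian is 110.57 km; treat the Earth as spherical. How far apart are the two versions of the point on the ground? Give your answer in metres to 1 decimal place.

4.5 metres

The latitude changed by +0.0000401° and the longitude by +0.0000263°.
N–S: 0.0000401° × 110570 m/° = 4.43386 m.
E–W at 76.4165°: 0.0000263° × 110570 × cos 76.4165° = 0.0000263 × 110570 × 0.2349 ≈ 0.682977 m.
Distance: √(4.43386² + 0.682977²) ≈ 4.48615 m.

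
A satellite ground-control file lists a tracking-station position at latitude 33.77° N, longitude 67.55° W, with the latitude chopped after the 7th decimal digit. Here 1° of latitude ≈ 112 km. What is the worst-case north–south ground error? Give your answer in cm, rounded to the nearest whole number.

Truncating at 7 decimal places can drop up to a full unit in the last place, so the latitude may be off by as much as 1e-07°.
So the N–S error is at most 1e-07 × 112000 = 0.0112 m.
That is 0.0112 m = 1.12 cm.

1 cm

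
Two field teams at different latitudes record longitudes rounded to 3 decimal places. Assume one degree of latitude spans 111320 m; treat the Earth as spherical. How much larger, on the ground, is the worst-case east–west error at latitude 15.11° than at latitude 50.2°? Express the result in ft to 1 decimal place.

59.4 ft

Rounding to 3 decimal places leaves the longitude within ±0.0005° of the true value.
Error at 15.11° = 0.0005° × 111320 × cos 15.11° ≈ 55.66 × 0.9654 = 53.736 m.
Error at 50.2° = 0.0005° × 111320 × cos 50.2° ≈ 55.66 × 0.6401 = 35.629 m.
So the lower-latitude error exceeds the higher by 53.736 − 35.629 = 18.107 m.
In feet: 18.1072 m ÷ 0.3048 ≈ 59.407 ft.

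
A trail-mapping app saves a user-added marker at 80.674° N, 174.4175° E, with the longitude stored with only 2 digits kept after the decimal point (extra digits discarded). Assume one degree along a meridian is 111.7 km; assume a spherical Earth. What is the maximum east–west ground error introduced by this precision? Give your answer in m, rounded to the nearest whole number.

181 m

Truncating at 2 decimal places can drop up to a full unit in the last place, so the longitude may be off by as much as 0.01°.
Parallels shrink by cos φ, so at 80.674° a degree of longitude is 111700 × 0.1621 ≈ 18101.2 m.
So at most 0.01° × 18101.2 ≈ 181.012 m east–west.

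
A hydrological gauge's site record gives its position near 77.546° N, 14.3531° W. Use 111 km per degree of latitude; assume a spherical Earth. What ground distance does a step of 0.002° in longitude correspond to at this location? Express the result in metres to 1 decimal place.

47.9 metres

One degree of longitude here spans 111000 × cos 77.546° = 111000 × 0.2157 ≈ 23937.8 m; 0.002° of that is 47.8756 m.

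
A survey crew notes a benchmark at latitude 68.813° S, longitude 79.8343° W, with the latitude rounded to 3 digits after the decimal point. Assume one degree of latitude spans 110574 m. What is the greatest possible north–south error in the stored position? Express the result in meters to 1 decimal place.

55.3 meters

Rounding to 3 decimal places leaves the latitude within ±0.0005° of the true value.
Along the meridian that is 0.0005° × 110574 m/° = 55.287 m.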